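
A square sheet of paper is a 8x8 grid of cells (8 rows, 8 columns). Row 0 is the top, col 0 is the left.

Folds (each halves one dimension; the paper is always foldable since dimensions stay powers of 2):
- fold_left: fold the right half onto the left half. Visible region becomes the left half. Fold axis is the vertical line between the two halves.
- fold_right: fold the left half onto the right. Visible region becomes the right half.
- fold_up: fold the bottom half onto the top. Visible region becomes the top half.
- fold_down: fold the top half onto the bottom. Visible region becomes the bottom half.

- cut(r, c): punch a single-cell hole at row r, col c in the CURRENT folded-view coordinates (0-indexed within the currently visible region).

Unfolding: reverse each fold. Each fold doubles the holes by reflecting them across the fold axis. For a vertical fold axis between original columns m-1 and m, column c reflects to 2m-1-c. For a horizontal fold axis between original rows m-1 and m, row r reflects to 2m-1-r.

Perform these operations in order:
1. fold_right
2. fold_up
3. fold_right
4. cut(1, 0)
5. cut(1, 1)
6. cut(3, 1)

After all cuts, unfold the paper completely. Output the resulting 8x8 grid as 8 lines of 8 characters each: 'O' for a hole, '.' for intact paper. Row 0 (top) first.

Op 1 fold_right: fold axis v@4; visible region now rows[0,8) x cols[4,8) = 8x4
Op 2 fold_up: fold axis h@4; visible region now rows[0,4) x cols[4,8) = 4x4
Op 3 fold_right: fold axis v@6; visible region now rows[0,4) x cols[6,8) = 4x2
Op 4 cut(1, 0): punch at orig (1,6); cuts so far [(1, 6)]; region rows[0,4) x cols[6,8) = 4x2
Op 5 cut(1, 1): punch at orig (1,7); cuts so far [(1, 6), (1, 7)]; region rows[0,4) x cols[6,8) = 4x2
Op 6 cut(3, 1): punch at orig (3,7); cuts so far [(1, 6), (1, 7), (3, 7)]; region rows[0,4) x cols[6,8) = 4x2
Unfold 1 (reflect across v@6): 6 holes -> [(1, 4), (1, 5), (1, 6), (1, 7), (3, 4), (3, 7)]
Unfold 2 (reflect across h@4): 12 holes -> [(1, 4), (1, 5), (1, 6), (1, 7), (3, 4), (3, 7), (4, 4), (4, 7), (6, 4), (6, 5), (6, 6), (6, 7)]
Unfold 3 (reflect across v@4): 24 holes -> [(1, 0), (1, 1), (1, 2), (1, 3), (1, 4), (1, 5), (1, 6), (1, 7), (3, 0), (3, 3), (3, 4), (3, 7), (4, 0), (4, 3), (4, 4), (4, 7), (6, 0), (6, 1), (6, 2), (6, 3), (6, 4), (6, 5), (6, 6), (6, 7)]

Answer: ........
OOOOOOOO
........
O..OO..O
O..OO..O
........
OOOOOOOO
........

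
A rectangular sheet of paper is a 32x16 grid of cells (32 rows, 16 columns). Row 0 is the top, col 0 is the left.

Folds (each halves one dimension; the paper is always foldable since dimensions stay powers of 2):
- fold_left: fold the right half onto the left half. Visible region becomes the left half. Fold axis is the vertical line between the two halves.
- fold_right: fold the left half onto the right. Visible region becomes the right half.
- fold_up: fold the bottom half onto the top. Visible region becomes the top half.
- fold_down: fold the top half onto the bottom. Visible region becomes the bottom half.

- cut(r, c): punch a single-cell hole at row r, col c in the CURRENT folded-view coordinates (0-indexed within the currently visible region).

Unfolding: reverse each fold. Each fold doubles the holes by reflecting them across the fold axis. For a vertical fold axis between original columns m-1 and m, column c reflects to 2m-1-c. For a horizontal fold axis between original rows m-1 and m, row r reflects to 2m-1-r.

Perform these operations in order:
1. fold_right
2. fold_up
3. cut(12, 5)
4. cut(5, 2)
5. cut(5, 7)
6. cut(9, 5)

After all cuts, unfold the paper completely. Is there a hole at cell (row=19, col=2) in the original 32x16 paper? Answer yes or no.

Answer: yes

Derivation:
Op 1 fold_right: fold axis v@8; visible region now rows[0,32) x cols[8,16) = 32x8
Op 2 fold_up: fold axis h@16; visible region now rows[0,16) x cols[8,16) = 16x8
Op 3 cut(12, 5): punch at orig (12,13); cuts so far [(12, 13)]; region rows[0,16) x cols[8,16) = 16x8
Op 4 cut(5, 2): punch at orig (5,10); cuts so far [(5, 10), (12, 13)]; region rows[0,16) x cols[8,16) = 16x8
Op 5 cut(5, 7): punch at orig (5,15); cuts so far [(5, 10), (5, 15), (12, 13)]; region rows[0,16) x cols[8,16) = 16x8
Op 6 cut(9, 5): punch at orig (9,13); cuts so far [(5, 10), (5, 15), (9, 13), (12, 13)]; region rows[0,16) x cols[8,16) = 16x8
Unfold 1 (reflect across h@16): 8 holes -> [(5, 10), (5, 15), (9, 13), (12, 13), (19, 13), (22, 13), (26, 10), (26, 15)]
Unfold 2 (reflect across v@8): 16 holes -> [(5, 0), (5, 5), (5, 10), (5, 15), (9, 2), (9, 13), (12, 2), (12, 13), (19, 2), (19, 13), (22, 2), (22, 13), (26, 0), (26, 5), (26, 10), (26, 15)]
Holes: [(5, 0), (5, 5), (5, 10), (5, 15), (9, 2), (9, 13), (12, 2), (12, 13), (19, 2), (19, 13), (22, 2), (22, 13), (26, 0), (26, 5), (26, 10), (26, 15)]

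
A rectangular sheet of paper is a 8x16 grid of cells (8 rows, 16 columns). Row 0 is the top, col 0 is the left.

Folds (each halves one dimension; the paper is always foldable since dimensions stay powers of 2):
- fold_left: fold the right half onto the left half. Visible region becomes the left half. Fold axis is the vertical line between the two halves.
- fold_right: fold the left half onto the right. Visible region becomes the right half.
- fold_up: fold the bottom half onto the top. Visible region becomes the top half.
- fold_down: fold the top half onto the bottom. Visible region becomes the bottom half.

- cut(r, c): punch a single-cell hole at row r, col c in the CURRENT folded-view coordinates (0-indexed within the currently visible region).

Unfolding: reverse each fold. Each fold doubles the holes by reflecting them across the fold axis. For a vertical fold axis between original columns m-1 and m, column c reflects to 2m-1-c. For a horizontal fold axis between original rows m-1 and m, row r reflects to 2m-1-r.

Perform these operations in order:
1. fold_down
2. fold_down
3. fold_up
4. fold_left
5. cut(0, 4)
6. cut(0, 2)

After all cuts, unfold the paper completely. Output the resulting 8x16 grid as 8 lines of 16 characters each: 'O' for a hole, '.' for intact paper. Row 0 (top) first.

Op 1 fold_down: fold axis h@4; visible region now rows[4,8) x cols[0,16) = 4x16
Op 2 fold_down: fold axis h@6; visible region now rows[6,8) x cols[0,16) = 2x16
Op 3 fold_up: fold axis h@7; visible region now rows[6,7) x cols[0,16) = 1x16
Op 4 fold_left: fold axis v@8; visible region now rows[6,7) x cols[0,8) = 1x8
Op 5 cut(0, 4): punch at orig (6,4); cuts so far [(6, 4)]; region rows[6,7) x cols[0,8) = 1x8
Op 6 cut(0, 2): punch at orig (6,2); cuts so far [(6, 2), (6, 4)]; region rows[6,7) x cols[0,8) = 1x8
Unfold 1 (reflect across v@8): 4 holes -> [(6, 2), (6, 4), (6, 11), (6, 13)]
Unfold 2 (reflect across h@7): 8 holes -> [(6, 2), (6, 4), (6, 11), (6, 13), (7, 2), (7, 4), (7, 11), (7, 13)]
Unfold 3 (reflect across h@6): 16 holes -> [(4, 2), (4, 4), (4, 11), (4, 13), (5, 2), (5, 4), (5, 11), (5, 13), (6, 2), (6, 4), (6, 11), (6, 13), (7, 2), (7, 4), (7, 11), (7, 13)]
Unfold 4 (reflect across h@4): 32 holes -> [(0, 2), (0, 4), (0, 11), (0, 13), (1, 2), (1, 4), (1, 11), (1, 13), (2, 2), (2, 4), (2, 11), (2, 13), (3, 2), (3, 4), (3, 11), (3, 13), (4, 2), (4, 4), (4, 11), (4, 13), (5, 2), (5, 4), (5, 11), (5, 13), (6, 2), (6, 4), (6, 11), (6, 13), (7, 2), (7, 4), (7, 11), (7, 13)]

Answer: ..O.O......O.O..
..O.O......O.O..
..O.O......O.O..
..O.O......O.O..
..O.O......O.O..
..O.O......O.O..
..O.O......O.O..
..O.O......O.O..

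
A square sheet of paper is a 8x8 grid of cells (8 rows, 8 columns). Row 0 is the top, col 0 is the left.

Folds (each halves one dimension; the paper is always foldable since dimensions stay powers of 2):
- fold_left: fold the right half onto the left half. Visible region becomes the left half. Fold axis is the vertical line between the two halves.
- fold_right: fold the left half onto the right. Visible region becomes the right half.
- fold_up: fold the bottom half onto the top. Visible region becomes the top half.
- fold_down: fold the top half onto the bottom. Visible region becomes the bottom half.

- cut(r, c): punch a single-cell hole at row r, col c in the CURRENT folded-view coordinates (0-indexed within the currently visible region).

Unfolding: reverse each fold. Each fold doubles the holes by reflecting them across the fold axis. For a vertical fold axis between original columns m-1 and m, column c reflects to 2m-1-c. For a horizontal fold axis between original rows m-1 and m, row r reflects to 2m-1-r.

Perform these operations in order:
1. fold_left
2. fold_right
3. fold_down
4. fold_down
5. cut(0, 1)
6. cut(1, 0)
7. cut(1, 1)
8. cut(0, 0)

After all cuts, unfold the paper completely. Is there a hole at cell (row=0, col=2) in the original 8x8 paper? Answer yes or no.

Op 1 fold_left: fold axis v@4; visible region now rows[0,8) x cols[0,4) = 8x4
Op 2 fold_right: fold axis v@2; visible region now rows[0,8) x cols[2,4) = 8x2
Op 3 fold_down: fold axis h@4; visible region now rows[4,8) x cols[2,4) = 4x2
Op 4 fold_down: fold axis h@6; visible region now rows[6,8) x cols[2,4) = 2x2
Op 5 cut(0, 1): punch at orig (6,3); cuts so far [(6, 3)]; region rows[6,8) x cols[2,4) = 2x2
Op 6 cut(1, 0): punch at orig (7,2); cuts so far [(6, 3), (7, 2)]; region rows[6,8) x cols[2,4) = 2x2
Op 7 cut(1, 1): punch at orig (7,3); cuts so far [(6, 3), (7, 2), (7, 3)]; region rows[6,8) x cols[2,4) = 2x2
Op 8 cut(0, 0): punch at orig (6,2); cuts so far [(6, 2), (6, 3), (7, 2), (7, 3)]; region rows[6,8) x cols[2,4) = 2x2
Unfold 1 (reflect across h@6): 8 holes -> [(4, 2), (4, 3), (5, 2), (5, 3), (6, 2), (6, 3), (7, 2), (7, 3)]
Unfold 2 (reflect across h@4): 16 holes -> [(0, 2), (0, 3), (1, 2), (1, 3), (2, 2), (2, 3), (3, 2), (3, 3), (4, 2), (4, 3), (5, 2), (5, 3), (6, 2), (6, 3), (7, 2), (7, 3)]
Unfold 3 (reflect across v@2): 32 holes -> [(0, 0), (0, 1), (0, 2), (0, 3), (1, 0), (1, 1), (1, 2), (1, 3), (2, 0), (2, 1), (2, 2), (2, 3), (3, 0), (3, 1), (3, 2), (3, 3), (4, 0), (4, 1), (4, 2), (4, 3), (5, 0), (5, 1), (5, 2), (5, 3), (6, 0), (6, 1), (6, 2), (6, 3), (7, 0), (7, 1), (7, 2), (7, 3)]
Unfold 4 (reflect across v@4): 64 holes -> [(0, 0), (0, 1), (0, 2), (0, 3), (0, 4), (0, 5), (0, 6), (0, 7), (1, 0), (1, 1), (1, 2), (1, 3), (1, 4), (1, 5), (1, 6), (1, 7), (2, 0), (2, 1), (2, 2), (2, 3), (2, 4), (2, 5), (2, 6), (2, 7), (3, 0), (3, 1), (3, 2), (3, 3), (3, 4), (3, 5), (3, 6), (3, 7), (4, 0), (4, 1), (4, 2), (4, 3), (4, 4), (4, 5), (4, 6), (4, 7), (5, 0), (5, 1), (5, 2), (5, 3), (5, 4), (5, 5), (5, 6), (5, 7), (6, 0), (6, 1), (6, 2), (6, 3), (6, 4), (6, 5), (6, 6), (6, 7), (7, 0), (7, 1), (7, 2), (7, 3), (7, 4), (7, 5), (7, 6), (7, 7)]
Holes: [(0, 0), (0, 1), (0, 2), (0, 3), (0, 4), (0, 5), (0, 6), (0, 7), (1, 0), (1, 1), (1, 2), (1, 3), (1, 4), (1, 5), (1, 6), (1, 7), (2, 0), (2, 1), (2, 2), (2, 3), (2, 4), (2, 5), (2, 6), (2, 7), (3, 0), (3, 1), (3, 2), (3, 3), (3, 4), (3, 5), (3, 6), (3, 7), (4, 0), (4, 1), (4, 2), (4, 3), (4, 4), (4, 5), (4, 6), (4, 7), (5, 0), (5, 1), (5, 2), (5, 3), (5, 4), (5, 5), (5, 6), (5, 7), (6, 0), (6, 1), (6, 2), (6, 3), (6, 4), (6, 5), (6, 6), (6, 7), (7, 0), (7, 1), (7, 2), (7, 3), (7, 4), (7, 5), (7, 6), (7, 7)]

Answer: yes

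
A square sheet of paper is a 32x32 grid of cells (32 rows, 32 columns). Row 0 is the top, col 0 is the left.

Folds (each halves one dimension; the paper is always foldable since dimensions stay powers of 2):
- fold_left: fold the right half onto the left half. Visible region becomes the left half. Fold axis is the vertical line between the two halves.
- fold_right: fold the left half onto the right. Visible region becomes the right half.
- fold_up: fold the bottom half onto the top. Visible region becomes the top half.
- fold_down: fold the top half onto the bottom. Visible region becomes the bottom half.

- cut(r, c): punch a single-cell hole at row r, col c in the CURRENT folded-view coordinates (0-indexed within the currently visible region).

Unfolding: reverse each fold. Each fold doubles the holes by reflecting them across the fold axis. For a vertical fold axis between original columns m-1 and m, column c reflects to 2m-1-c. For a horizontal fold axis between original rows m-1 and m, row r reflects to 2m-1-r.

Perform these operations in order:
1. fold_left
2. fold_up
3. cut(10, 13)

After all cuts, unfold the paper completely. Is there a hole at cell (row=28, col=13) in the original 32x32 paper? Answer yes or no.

Answer: no

Derivation:
Op 1 fold_left: fold axis v@16; visible region now rows[0,32) x cols[0,16) = 32x16
Op 2 fold_up: fold axis h@16; visible region now rows[0,16) x cols[0,16) = 16x16
Op 3 cut(10, 13): punch at orig (10,13); cuts so far [(10, 13)]; region rows[0,16) x cols[0,16) = 16x16
Unfold 1 (reflect across h@16): 2 holes -> [(10, 13), (21, 13)]
Unfold 2 (reflect across v@16): 4 holes -> [(10, 13), (10, 18), (21, 13), (21, 18)]
Holes: [(10, 13), (10, 18), (21, 13), (21, 18)]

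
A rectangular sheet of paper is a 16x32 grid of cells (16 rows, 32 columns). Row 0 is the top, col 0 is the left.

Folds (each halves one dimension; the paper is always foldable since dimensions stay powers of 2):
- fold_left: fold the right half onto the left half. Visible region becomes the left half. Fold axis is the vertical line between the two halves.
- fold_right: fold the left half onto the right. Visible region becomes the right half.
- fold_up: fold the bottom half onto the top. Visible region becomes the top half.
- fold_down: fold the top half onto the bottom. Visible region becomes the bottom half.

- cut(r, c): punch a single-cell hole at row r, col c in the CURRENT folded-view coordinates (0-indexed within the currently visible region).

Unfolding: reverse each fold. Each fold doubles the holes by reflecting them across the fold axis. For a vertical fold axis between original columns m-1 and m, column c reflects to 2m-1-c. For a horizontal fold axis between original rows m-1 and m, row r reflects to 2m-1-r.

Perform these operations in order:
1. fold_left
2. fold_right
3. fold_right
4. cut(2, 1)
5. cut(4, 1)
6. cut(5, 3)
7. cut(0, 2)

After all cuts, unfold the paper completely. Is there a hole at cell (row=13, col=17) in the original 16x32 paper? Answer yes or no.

Answer: no

Derivation:
Op 1 fold_left: fold axis v@16; visible region now rows[0,16) x cols[0,16) = 16x16
Op 2 fold_right: fold axis v@8; visible region now rows[0,16) x cols[8,16) = 16x8
Op 3 fold_right: fold axis v@12; visible region now rows[0,16) x cols[12,16) = 16x4
Op 4 cut(2, 1): punch at orig (2,13); cuts so far [(2, 13)]; region rows[0,16) x cols[12,16) = 16x4
Op 5 cut(4, 1): punch at orig (4,13); cuts so far [(2, 13), (4, 13)]; region rows[0,16) x cols[12,16) = 16x4
Op 6 cut(5, 3): punch at orig (5,15); cuts so far [(2, 13), (4, 13), (5, 15)]; region rows[0,16) x cols[12,16) = 16x4
Op 7 cut(0, 2): punch at orig (0,14); cuts so far [(0, 14), (2, 13), (4, 13), (5, 15)]; region rows[0,16) x cols[12,16) = 16x4
Unfold 1 (reflect across v@12): 8 holes -> [(0, 9), (0, 14), (2, 10), (2, 13), (4, 10), (4, 13), (5, 8), (5, 15)]
Unfold 2 (reflect across v@8): 16 holes -> [(0, 1), (0, 6), (0, 9), (0, 14), (2, 2), (2, 5), (2, 10), (2, 13), (4, 2), (4, 5), (4, 10), (4, 13), (5, 0), (5, 7), (5, 8), (5, 15)]
Unfold 3 (reflect across v@16): 32 holes -> [(0, 1), (0, 6), (0, 9), (0, 14), (0, 17), (0, 22), (0, 25), (0, 30), (2, 2), (2, 5), (2, 10), (2, 13), (2, 18), (2, 21), (2, 26), (2, 29), (4, 2), (4, 5), (4, 10), (4, 13), (4, 18), (4, 21), (4, 26), (4, 29), (5, 0), (5, 7), (5, 8), (5, 15), (5, 16), (5, 23), (5, 24), (5, 31)]
Holes: [(0, 1), (0, 6), (0, 9), (0, 14), (0, 17), (0, 22), (0, 25), (0, 30), (2, 2), (2, 5), (2, 10), (2, 13), (2, 18), (2, 21), (2, 26), (2, 29), (4, 2), (4, 5), (4, 10), (4, 13), (4, 18), (4, 21), (4, 26), (4, 29), (5, 0), (5, 7), (5, 8), (5, 15), (5, 16), (5, 23), (5, 24), (5, 31)]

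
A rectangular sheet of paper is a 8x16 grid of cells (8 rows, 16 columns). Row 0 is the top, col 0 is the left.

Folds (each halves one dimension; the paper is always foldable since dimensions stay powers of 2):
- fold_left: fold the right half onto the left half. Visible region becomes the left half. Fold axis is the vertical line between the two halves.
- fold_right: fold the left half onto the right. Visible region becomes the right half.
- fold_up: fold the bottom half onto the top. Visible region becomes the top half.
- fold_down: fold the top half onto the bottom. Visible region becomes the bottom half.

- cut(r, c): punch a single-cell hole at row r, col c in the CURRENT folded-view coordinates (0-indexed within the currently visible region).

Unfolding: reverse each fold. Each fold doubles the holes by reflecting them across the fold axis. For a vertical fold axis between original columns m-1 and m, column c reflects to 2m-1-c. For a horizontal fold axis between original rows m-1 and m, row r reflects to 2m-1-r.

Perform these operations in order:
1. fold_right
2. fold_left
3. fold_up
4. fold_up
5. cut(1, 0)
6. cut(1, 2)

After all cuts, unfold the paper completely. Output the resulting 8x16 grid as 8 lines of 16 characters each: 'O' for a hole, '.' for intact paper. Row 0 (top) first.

Op 1 fold_right: fold axis v@8; visible region now rows[0,8) x cols[8,16) = 8x8
Op 2 fold_left: fold axis v@12; visible region now rows[0,8) x cols[8,12) = 8x4
Op 3 fold_up: fold axis h@4; visible region now rows[0,4) x cols[8,12) = 4x4
Op 4 fold_up: fold axis h@2; visible region now rows[0,2) x cols[8,12) = 2x4
Op 5 cut(1, 0): punch at orig (1,8); cuts so far [(1, 8)]; region rows[0,2) x cols[8,12) = 2x4
Op 6 cut(1, 2): punch at orig (1,10); cuts so far [(1, 8), (1, 10)]; region rows[0,2) x cols[8,12) = 2x4
Unfold 1 (reflect across h@2): 4 holes -> [(1, 8), (1, 10), (2, 8), (2, 10)]
Unfold 2 (reflect across h@4): 8 holes -> [(1, 8), (1, 10), (2, 8), (2, 10), (5, 8), (5, 10), (6, 8), (6, 10)]
Unfold 3 (reflect across v@12): 16 holes -> [(1, 8), (1, 10), (1, 13), (1, 15), (2, 8), (2, 10), (2, 13), (2, 15), (5, 8), (5, 10), (5, 13), (5, 15), (6, 8), (6, 10), (6, 13), (6, 15)]
Unfold 4 (reflect across v@8): 32 holes -> [(1, 0), (1, 2), (1, 5), (1, 7), (1, 8), (1, 10), (1, 13), (1, 15), (2, 0), (2, 2), (2, 5), (2, 7), (2, 8), (2, 10), (2, 13), (2, 15), (5, 0), (5, 2), (5, 5), (5, 7), (5, 8), (5, 10), (5, 13), (5, 15), (6, 0), (6, 2), (6, 5), (6, 7), (6, 8), (6, 10), (6, 13), (6, 15)]

Answer: ................
O.O..O.OO.O..O.O
O.O..O.OO.O..O.O
................
................
O.O..O.OO.O..O.O
O.O..O.OO.O..O.O
................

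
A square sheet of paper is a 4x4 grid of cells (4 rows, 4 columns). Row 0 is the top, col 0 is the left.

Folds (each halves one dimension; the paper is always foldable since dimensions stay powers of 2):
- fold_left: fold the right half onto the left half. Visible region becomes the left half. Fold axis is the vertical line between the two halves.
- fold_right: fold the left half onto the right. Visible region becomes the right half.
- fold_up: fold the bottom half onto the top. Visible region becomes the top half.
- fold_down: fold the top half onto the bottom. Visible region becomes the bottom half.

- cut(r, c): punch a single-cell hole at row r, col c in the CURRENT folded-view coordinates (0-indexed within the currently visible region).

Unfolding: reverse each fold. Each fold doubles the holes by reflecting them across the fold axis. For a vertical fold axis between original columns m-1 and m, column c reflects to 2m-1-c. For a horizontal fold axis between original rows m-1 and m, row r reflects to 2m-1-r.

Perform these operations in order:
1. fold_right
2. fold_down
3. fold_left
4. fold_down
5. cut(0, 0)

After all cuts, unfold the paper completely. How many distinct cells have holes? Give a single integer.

Answer: 16

Derivation:
Op 1 fold_right: fold axis v@2; visible region now rows[0,4) x cols[2,4) = 4x2
Op 2 fold_down: fold axis h@2; visible region now rows[2,4) x cols[2,4) = 2x2
Op 3 fold_left: fold axis v@3; visible region now rows[2,4) x cols[2,3) = 2x1
Op 4 fold_down: fold axis h@3; visible region now rows[3,4) x cols[2,3) = 1x1
Op 5 cut(0, 0): punch at orig (3,2); cuts so far [(3, 2)]; region rows[3,4) x cols[2,3) = 1x1
Unfold 1 (reflect across h@3): 2 holes -> [(2, 2), (3, 2)]
Unfold 2 (reflect across v@3): 4 holes -> [(2, 2), (2, 3), (3, 2), (3, 3)]
Unfold 3 (reflect across h@2): 8 holes -> [(0, 2), (0, 3), (1, 2), (1, 3), (2, 2), (2, 3), (3, 2), (3, 3)]
Unfold 4 (reflect across v@2): 16 holes -> [(0, 0), (0, 1), (0, 2), (0, 3), (1, 0), (1, 1), (1, 2), (1, 3), (2, 0), (2, 1), (2, 2), (2, 3), (3, 0), (3, 1), (3, 2), (3, 3)]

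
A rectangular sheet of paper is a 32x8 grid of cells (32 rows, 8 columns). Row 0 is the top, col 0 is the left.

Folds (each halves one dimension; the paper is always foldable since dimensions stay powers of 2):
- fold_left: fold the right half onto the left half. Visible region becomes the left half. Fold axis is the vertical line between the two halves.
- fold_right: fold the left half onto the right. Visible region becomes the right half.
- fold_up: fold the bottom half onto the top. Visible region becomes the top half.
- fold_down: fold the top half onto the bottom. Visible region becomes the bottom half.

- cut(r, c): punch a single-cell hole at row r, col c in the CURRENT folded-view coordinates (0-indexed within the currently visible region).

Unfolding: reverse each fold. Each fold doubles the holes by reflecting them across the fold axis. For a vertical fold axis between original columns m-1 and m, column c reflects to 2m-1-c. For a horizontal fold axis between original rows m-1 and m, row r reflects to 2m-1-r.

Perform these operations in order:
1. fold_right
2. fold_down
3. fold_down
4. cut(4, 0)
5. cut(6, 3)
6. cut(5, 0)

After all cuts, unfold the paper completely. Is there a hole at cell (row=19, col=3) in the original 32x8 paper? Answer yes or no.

Op 1 fold_right: fold axis v@4; visible region now rows[0,32) x cols[4,8) = 32x4
Op 2 fold_down: fold axis h@16; visible region now rows[16,32) x cols[4,8) = 16x4
Op 3 fold_down: fold axis h@24; visible region now rows[24,32) x cols[4,8) = 8x4
Op 4 cut(4, 0): punch at orig (28,4); cuts so far [(28, 4)]; region rows[24,32) x cols[4,8) = 8x4
Op 5 cut(6, 3): punch at orig (30,7); cuts so far [(28, 4), (30, 7)]; region rows[24,32) x cols[4,8) = 8x4
Op 6 cut(5, 0): punch at orig (29,4); cuts so far [(28, 4), (29, 4), (30, 7)]; region rows[24,32) x cols[4,8) = 8x4
Unfold 1 (reflect across h@24): 6 holes -> [(17, 7), (18, 4), (19, 4), (28, 4), (29, 4), (30, 7)]
Unfold 2 (reflect across h@16): 12 holes -> [(1, 7), (2, 4), (3, 4), (12, 4), (13, 4), (14, 7), (17, 7), (18, 4), (19, 4), (28, 4), (29, 4), (30, 7)]
Unfold 3 (reflect across v@4): 24 holes -> [(1, 0), (1, 7), (2, 3), (2, 4), (3, 3), (3, 4), (12, 3), (12, 4), (13, 3), (13, 4), (14, 0), (14, 7), (17, 0), (17, 7), (18, 3), (18, 4), (19, 3), (19, 4), (28, 3), (28, 4), (29, 3), (29, 4), (30, 0), (30, 7)]
Holes: [(1, 0), (1, 7), (2, 3), (2, 4), (3, 3), (3, 4), (12, 3), (12, 4), (13, 3), (13, 4), (14, 0), (14, 7), (17, 0), (17, 7), (18, 3), (18, 4), (19, 3), (19, 4), (28, 3), (28, 4), (29, 3), (29, 4), (30, 0), (30, 7)]

Answer: yes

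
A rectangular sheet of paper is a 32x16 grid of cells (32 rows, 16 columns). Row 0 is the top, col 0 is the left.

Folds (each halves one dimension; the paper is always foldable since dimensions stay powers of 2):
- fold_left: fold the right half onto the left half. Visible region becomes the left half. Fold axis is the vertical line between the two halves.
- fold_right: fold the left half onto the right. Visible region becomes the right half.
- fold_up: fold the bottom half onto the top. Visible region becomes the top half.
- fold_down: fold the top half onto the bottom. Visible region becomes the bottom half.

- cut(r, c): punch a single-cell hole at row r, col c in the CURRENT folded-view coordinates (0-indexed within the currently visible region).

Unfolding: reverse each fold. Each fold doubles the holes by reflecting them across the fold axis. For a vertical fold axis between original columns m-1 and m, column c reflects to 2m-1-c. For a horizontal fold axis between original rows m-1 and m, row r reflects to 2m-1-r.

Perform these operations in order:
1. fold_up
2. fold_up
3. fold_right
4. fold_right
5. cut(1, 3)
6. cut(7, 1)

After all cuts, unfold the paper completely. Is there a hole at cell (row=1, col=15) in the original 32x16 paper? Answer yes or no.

Answer: yes

Derivation:
Op 1 fold_up: fold axis h@16; visible region now rows[0,16) x cols[0,16) = 16x16
Op 2 fold_up: fold axis h@8; visible region now rows[0,8) x cols[0,16) = 8x16
Op 3 fold_right: fold axis v@8; visible region now rows[0,8) x cols[8,16) = 8x8
Op 4 fold_right: fold axis v@12; visible region now rows[0,8) x cols[12,16) = 8x4
Op 5 cut(1, 3): punch at orig (1,15); cuts so far [(1, 15)]; region rows[0,8) x cols[12,16) = 8x4
Op 6 cut(7, 1): punch at orig (7,13); cuts so far [(1, 15), (7, 13)]; region rows[0,8) x cols[12,16) = 8x4
Unfold 1 (reflect across v@12): 4 holes -> [(1, 8), (1, 15), (7, 10), (7, 13)]
Unfold 2 (reflect across v@8): 8 holes -> [(1, 0), (1, 7), (1, 8), (1, 15), (7, 2), (7, 5), (7, 10), (7, 13)]
Unfold 3 (reflect across h@8): 16 holes -> [(1, 0), (1, 7), (1, 8), (1, 15), (7, 2), (7, 5), (7, 10), (7, 13), (8, 2), (8, 5), (8, 10), (8, 13), (14, 0), (14, 7), (14, 8), (14, 15)]
Unfold 4 (reflect across h@16): 32 holes -> [(1, 0), (1, 7), (1, 8), (1, 15), (7, 2), (7, 5), (7, 10), (7, 13), (8, 2), (8, 5), (8, 10), (8, 13), (14, 0), (14, 7), (14, 8), (14, 15), (17, 0), (17, 7), (17, 8), (17, 15), (23, 2), (23, 5), (23, 10), (23, 13), (24, 2), (24, 5), (24, 10), (24, 13), (30, 0), (30, 7), (30, 8), (30, 15)]
Holes: [(1, 0), (1, 7), (1, 8), (1, 15), (7, 2), (7, 5), (7, 10), (7, 13), (8, 2), (8, 5), (8, 10), (8, 13), (14, 0), (14, 7), (14, 8), (14, 15), (17, 0), (17, 7), (17, 8), (17, 15), (23, 2), (23, 5), (23, 10), (23, 13), (24, 2), (24, 5), (24, 10), (24, 13), (30, 0), (30, 7), (30, 8), (30, 15)]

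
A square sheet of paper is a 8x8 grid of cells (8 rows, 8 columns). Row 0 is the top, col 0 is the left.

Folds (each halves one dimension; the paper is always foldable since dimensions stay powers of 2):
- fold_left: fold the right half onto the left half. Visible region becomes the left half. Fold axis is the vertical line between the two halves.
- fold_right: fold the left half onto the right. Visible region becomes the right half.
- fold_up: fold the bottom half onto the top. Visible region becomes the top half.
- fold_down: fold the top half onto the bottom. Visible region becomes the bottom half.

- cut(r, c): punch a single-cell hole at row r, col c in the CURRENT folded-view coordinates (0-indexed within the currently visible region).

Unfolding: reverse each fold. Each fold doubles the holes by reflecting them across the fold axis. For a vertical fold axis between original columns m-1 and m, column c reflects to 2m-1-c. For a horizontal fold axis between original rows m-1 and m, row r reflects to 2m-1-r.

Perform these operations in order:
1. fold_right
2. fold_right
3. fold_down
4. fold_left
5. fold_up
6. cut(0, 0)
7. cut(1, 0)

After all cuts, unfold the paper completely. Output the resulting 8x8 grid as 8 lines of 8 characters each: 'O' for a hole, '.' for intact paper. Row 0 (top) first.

Op 1 fold_right: fold axis v@4; visible region now rows[0,8) x cols[4,8) = 8x4
Op 2 fold_right: fold axis v@6; visible region now rows[0,8) x cols[6,8) = 8x2
Op 3 fold_down: fold axis h@4; visible region now rows[4,8) x cols[6,8) = 4x2
Op 4 fold_left: fold axis v@7; visible region now rows[4,8) x cols[6,7) = 4x1
Op 5 fold_up: fold axis h@6; visible region now rows[4,6) x cols[6,7) = 2x1
Op 6 cut(0, 0): punch at orig (4,6); cuts so far [(4, 6)]; region rows[4,6) x cols[6,7) = 2x1
Op 7 cut(1, 0): punch at orig (5,6); cuts so far [(4, 6), (5, 6)]; region rows[4,6) x cols[6,7) = 2x1
Unfold 1 (reflect across h@6): 4 holes -> [(4, 6), (5, 6), (6, 6), (7, 6)]
Unfold 2 (reflect across v@7): 8 holes -> [(4, 6), (4, 7), (5, 6), (5, 7), (6, 6), (6, 7), (7, 6), (7, 7)]
Unfold 3 (reflect across h@4): 16 holes -> [(0, 6), (0, 7), (1, 6), (1, 7), (2, 6), (2, 7), (3, 6), (3, 7), (4, 6), (4, 7), (5, 6), (5, 7), (6, 6), (6, 7), (7, 6), (7, 7)]
Unfold 4 (reflect across v@6): 32 holes -> [(0, 4), (0, 5), (0, 6), (0, 7), (1, 4), (1, 5), (1, 6), (1, 7), (2, 4), (2, 5), (2, 6), (2, 7), (3, 4), (3, 5), (3, 6), (3, 7), (4, 4), (4, 5), (4, 6), (4, 7), (5, 4), (5, 5), (5, 6), (5, 7), (6, 4), (6, 5), (6, 6), (6, 7), (7, 4), (7, 5), (7, 6), (7, 7)]
Unfold 5 (reflect across v@4): 64 holes -> [(0, 0), (0, 1), (0, 2), (0, 3), (0, 4), (0, 5), (0, 6), (0, 7), (1, 0), (1, 1), (1, 2), (1, 3), (1, 4), (1, 5), (1, 6), (1, 7), (2, 0), (2, 1), (2, 2), (2, 3), (2, 4), (2, 5), (2, 6), (2, 7), (3, 0), (3, 1), (3, 2), (3, 3), (3, 4), (3, 5), (3, 6), (3, 7), (4, 0), (4, 1), (4, 2), (4, 3), (4, 4), (4, 5), (4, 6), (4, 7), (5, 0), (5, 1), (5, 2), (5, 3), (5, 4), (5, 5), (5, 6), (5, 7), (6, 0), (6, 1), (6, 2), (6, 3), (6, 4), (6, 5), (6, 6), (6, 7), (7, 0), (7, 1), (7, 2), (7, 3), (7, 4), (7, 5), (7, 6), (7, 7)]

Answer: OOOOOOOO
OOOOOOOO
OOOOOOOO
OOOOOOOO
OOOOOOOO
OOOOOOOO
OOOOOOOO
OOOOOOOO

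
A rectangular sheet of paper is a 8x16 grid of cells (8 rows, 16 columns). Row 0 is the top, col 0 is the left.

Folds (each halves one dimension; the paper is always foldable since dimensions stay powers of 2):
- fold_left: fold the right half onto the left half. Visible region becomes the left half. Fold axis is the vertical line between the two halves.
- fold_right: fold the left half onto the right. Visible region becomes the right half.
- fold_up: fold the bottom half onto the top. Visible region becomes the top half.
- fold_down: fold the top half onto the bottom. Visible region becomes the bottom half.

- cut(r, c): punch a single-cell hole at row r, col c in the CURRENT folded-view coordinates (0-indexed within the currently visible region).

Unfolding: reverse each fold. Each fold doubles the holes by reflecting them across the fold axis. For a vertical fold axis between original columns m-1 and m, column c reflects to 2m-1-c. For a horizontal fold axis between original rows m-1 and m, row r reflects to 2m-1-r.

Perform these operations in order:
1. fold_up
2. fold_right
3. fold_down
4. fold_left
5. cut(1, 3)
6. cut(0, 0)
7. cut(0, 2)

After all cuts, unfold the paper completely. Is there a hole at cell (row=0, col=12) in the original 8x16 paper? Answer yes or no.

Answer: yes

Derivation:
Op 1 fold_up: fold axis h@4; visible region now rows[0,4) x cols[0,16) = 4x16
Op 2 fold_right: fold axis v@8; visible region now rows[0,4) x cols[8,16) = 4x8
Op 3 fold_down: fold axis h@2; visible region now rows[2,4) x cols[8,16) = 2x8
Op 4 fold_left: fold axis v@12; visible region now rows[2,4) x cols[8,12) = 2x4
Op 5 cut(1, 3): punch at orig (3,11); cuts so far [(3, 11)]; region rows[2,4) x cols[8,12) = 2x4
Op 6 cut(0, 0): punch at orig (2,8); cuts so far [(2, 8), (3, 11)]; region rows[2,4) x cols[8,12) = 2x4
Op 7 cut(0, 2): punch at orig (2,10); cuts so far [(2, 8), (2, 10), (3, 11)]; region rows[2,4) x cols[8,12) = 2x4
Unfold 1 (reflect across v@12): 6 holes -> [(2, 8), (2, 10), (2, 13), (2, 15), (3, 11), (3, 12)]
Unfold 2 (reflect across h@2): 12 holes -> [(0, 11), (0, 12), (1, 8), (1, 10), (1, 13), (1, 15), (2, 8), (2, 10), (2, 13), (2, 15), (3, 11), (3, 12)]
Unfold 3 (reflect across v@8): 24 holes -> [(0, 3), (0, 4), (0, 11), (0, 12), (1, 0), (1, 2), (1, 5), (1, 7), (1, 8), (1, 10), (1, 13), (1, 15), (2, 0), (2, 2), (2, 5), (2, 7), (2, 8), (2, 10), (2, 13), (2, 15), (3, 3), (3, 4), (3, 11), (3, 12)]
Unfold 4 (reflect across h@4): 48 holes -> [(0, 3), (0, 4), (0, 11), (0, 12), (1, 0), (1, 2), (1, 5), (1, 7), (1, 8), (1, 10), (1, 13), (1, 15), (2, 0), (2, 2), (2, 5), (2, 7), (2, 8), (2, 10), (2, 13), (2, 15), (3, 3), (3, 4), (3, 11), (3, 12), (4, 3), (4, 4), (4, 11), (4, 12), (5, 0), (5, 2), (5, 5), (5, 7), (5, 8), (5, 10), (5, 13), (5, 15), (6, 0), (6, 2), (6, 5), (6, 7), (6, 8), (6, 10), (6, 13), (6, 15), (7, 3), (7, 4), (7, 11), (7, 12)]
Holes: [(0, 3), (0, 4), (0, 11), (0, 12), (1, 0), (1, 2), (1, 5), (1, 7), (1, 8), (1, 10), (1, 13), (1, 15), (2, 0), (2, 2), (2, 5), (2, 7), (2, 8), (2, 10), (2, 13), (2, 15), (3, 3), (3, 4), (3, 11), (3, 12), (4, 3), (4, 4), (4, 11), (4, 12), (5, 0), (5, 2), (5, 5), (5, 7), (5, 8), (5, 10), (5, 13), (5, 15), (6, 0), (6, 2), (6, 5), (6, 7), (6, 8), (6, 10), (6, 13), (6, 15), (7, 3), (7, 4), (7, 11), (7, 12)]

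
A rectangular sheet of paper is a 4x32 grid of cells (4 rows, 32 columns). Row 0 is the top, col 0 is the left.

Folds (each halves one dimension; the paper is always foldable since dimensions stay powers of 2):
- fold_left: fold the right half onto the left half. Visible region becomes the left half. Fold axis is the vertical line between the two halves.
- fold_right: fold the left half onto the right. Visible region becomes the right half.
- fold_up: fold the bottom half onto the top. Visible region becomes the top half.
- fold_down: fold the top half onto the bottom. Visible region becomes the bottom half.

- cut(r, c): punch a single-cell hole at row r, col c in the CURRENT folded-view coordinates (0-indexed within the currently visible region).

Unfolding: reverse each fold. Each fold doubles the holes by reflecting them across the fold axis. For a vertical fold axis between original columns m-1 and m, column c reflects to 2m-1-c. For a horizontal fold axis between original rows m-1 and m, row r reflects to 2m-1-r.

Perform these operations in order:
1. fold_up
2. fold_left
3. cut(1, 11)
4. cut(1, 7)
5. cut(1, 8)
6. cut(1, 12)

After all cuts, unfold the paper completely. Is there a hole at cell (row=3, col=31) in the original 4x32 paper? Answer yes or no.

Op 1 fold_up: fold axis h@2; visible region now rows[0,2) x cols[0,32) = 2x32
Op 2 fold_left: fold axis v@16; visible region now rows[0,2) x cols[0,16) = 2x16
Op 3 cut(1, 11): punch at orig (1,11); cuts so far [(1, 11)]; region rows[0,2) x cols[0,16) = 2x16
Op 4 cut(1, 7): punch at orig (1,7); cuts so far [(1, 7), (1, 11)]; region rows[0,2) x cols[0,16) = 2x16
Op 5 cut(1, 8): punch at orig (1,8); cuts so far [(1, 7), (1, 8), (1, 11)]; region rows[0,2) x cols[0,16) = 2x16
Op 6 cut(1, 12): punch at orig (1,12); cuts so far [(1, 7), (1, 8), (1, 11), (1, 12)]; region rows[0,2) x cols[0,16) = 2x16
Unfold 1 (reflect across v@16): 8 holes -> [(1, 7), (1, 8), (1, 11), (1, 12), (1, 19), (1, 20), (1, 23), (1, 24)]
Unfold 2 (reflect across h@2): 16 holes -> [(1, 7), (1, 8), (1, 11), (1, 12), (1, 19), (1, 20), (1, 23), (1, 24), (2, 7), (2, 8), (2, 11), (2, 12), (2, 19), (2, 20), (2, 23), (2, 24)]
Holes: [(1, 7), (1, 8), (1, 11), (1, 12), (1, 19), (1, 20), (1, 23), (1, 24), (2, 7), (2, 8), (2, 11), (2, 12), (2, 19), (2, 20), (2, 23), (2, 24)]

Answer: no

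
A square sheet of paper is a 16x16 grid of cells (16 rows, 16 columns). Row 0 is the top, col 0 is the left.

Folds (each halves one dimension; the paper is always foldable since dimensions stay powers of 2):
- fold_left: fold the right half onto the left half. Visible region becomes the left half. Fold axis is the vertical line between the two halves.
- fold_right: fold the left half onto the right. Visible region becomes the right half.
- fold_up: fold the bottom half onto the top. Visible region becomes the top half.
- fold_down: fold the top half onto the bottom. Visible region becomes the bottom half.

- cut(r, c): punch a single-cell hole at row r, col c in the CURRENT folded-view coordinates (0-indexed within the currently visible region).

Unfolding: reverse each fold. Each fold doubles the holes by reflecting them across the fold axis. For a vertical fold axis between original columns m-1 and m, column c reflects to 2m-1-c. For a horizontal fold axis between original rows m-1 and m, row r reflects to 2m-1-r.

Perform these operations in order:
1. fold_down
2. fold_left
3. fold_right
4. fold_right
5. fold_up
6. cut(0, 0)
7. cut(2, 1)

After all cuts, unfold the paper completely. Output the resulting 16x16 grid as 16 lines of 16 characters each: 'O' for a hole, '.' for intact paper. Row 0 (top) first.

Answer: .OO..OO..OO..OO.
................
O..OO..OO..OO..O
................
................
O..OO..OO..OO..O
................
.OO..OO..OO..OO.
.OO..OO..OO..OO.
................
O..OO..OO..OO..O
................
................
O..OO..OO..OO..O
................
.OO..OO..OO..OO.

Derivation:
Op 1 fold_down: fold axis h@8; visible region now rows[8,16) x cols[0,16) = 8x16
Op 2 fold_left: fold axis v@8; visible region now rows[8,16) x cols[0,8) = 8x8
Op 3 fold_right: fold axis v@4; visible region now rows[8,16) x cols[4,8) = 8x4
Op 4 fold_right: fold axis v@6; visible region now rows[8,16) x cols[6,8) = 8x2
Op 5 fold_up: fold axis h@12; visible region now rows[8,12) x cols[6,8) = 4x2
Op 6 cut(0, 0): punch at orig (8,6); cuts so far [(8, 6)]; region rows[8,12) x cols[6,8) = 4x2
Op 7 cut(2, 1): punch at orig (10,7); cuts so far [(8, 6), (10, 7)]; region rows[8,12) x cols[6,8) = 4x2
Unfold 1 (reflect across h@12): 4 holes -> [(8, 6), (10, 7), (13, 7), (15, 6)]
Unfold 2 (reflect across v@6): 8 holes -> [(8, 5), (8, 6), (10, 4), (10, 7), (13, 4), (13, 7), (15, 5), (15, 6)]
Unfold 3 (reflect across v@4): 16 holes -> [(8, 1), (8, 2), (8, 5), (8, 6), (10, 0), (10, 3), (10, 4), (10, 7), (13, 0), (13, 3), (13, 4), (13, 7), (15, 1), (15, 2), (15, 5), (15, 6)]
Unfold 4 (reflect across v@8): 32 holes -> [(8, 1), (8, 2), (8, 5), (8, 6), (8, 9), (8, 10), (8, 13), (8, 14), (10, 0), (10, 3), (10, 4), (10, 7), (10, 8), (10, 11), (10, 12), (10, 15), (13, 0), (13, 3), (13, 4), (13, 7), (13, 8), (13, 11), (13, 12), (13, 15), (15, 1), (15, 2), (15, 5), (15, 6), (15, 9), (15, 10), (15, 13), (15, 14)]
Unfold 5 (reflect across h@8): 64 holes -> [(0, 1), (0, 2), (0, 5), (0, 6), (0, 9), (0, 10), (0, 13), (0, 14), (2, 0), (2, 3), (2, 4), (2, 7), (2, 8), (2, 11), (2, 12), (2, 15), (5, 0), (5, 3), (5, 4), (5, 7), (5, 8), (5, 11), (5, 12), (5, 15), (7, 1), (7, 2), (7, 5), (7, 6), (7, 9), (7, 10), (7, 13), (7, 14), (8, 1), (8, 2), (8, 5), (8, 6), (8, 9), (8, 10), (8, 13), (8, 14), (10, 0), (10, 3), (10, 4), (10, 7), (10, 8), (10, 11), (10, 12), (10, 15), (13, 0), (13, 3), (13, 4), (13, 7), (13, 8), (13, 11), (13, 12), (13, 15), (15, 1), (15, 2), (15, 5), (15, 6), (15, 9), (15, 10), (15, 13), (15, 14)]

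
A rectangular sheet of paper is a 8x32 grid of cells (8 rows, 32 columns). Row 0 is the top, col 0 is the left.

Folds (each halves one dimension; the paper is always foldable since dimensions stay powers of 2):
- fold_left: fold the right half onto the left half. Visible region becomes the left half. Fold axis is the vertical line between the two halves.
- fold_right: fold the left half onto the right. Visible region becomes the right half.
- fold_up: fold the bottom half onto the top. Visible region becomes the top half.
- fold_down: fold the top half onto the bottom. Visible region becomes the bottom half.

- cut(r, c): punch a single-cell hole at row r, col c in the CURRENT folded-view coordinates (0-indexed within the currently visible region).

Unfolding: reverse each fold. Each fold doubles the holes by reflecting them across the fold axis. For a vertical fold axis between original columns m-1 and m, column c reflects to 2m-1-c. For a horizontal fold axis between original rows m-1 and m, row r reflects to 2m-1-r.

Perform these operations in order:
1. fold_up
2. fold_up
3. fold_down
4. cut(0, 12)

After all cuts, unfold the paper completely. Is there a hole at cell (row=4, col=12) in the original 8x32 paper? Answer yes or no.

Op 1 fold_up: fold axis h@4; visible region now rows[0,4) x cols[0,32) = 4x32
Op 2 fold_up: fold axis h@2; visible region now rows[0,2) x cols[0,32) = 2x32
Op 3 fold_down: fold axis h@1; visible region now rows[1,2) x cols[0,32) = 1x32
Op 4 cut(0, 12): punch at orig (1,12); cuts so far [(1, 12)]; region rows[1,2) x cols[0,32) = 1x32
Unfold 1 (reflect across h@1): 2 holes -> [(0, 12), (1, 12)]
Unfold 2 (reflect across h@2): 4 holes -> [(0, 12), (1, 12), (2, 12), (3, 12)]
Unfold 3 (reflect across h@4): 8 holes -> [(0, 12), (1, 12), (2, 12), (3, 12), (4, 12), (5, 12), (6, 12), (7, 12)]
Holes: [(0, 12), (1, 12), (2, 12), (3, 12), (4, 12), (5, 12), (6, 12), (7, 12)]

Answer: yes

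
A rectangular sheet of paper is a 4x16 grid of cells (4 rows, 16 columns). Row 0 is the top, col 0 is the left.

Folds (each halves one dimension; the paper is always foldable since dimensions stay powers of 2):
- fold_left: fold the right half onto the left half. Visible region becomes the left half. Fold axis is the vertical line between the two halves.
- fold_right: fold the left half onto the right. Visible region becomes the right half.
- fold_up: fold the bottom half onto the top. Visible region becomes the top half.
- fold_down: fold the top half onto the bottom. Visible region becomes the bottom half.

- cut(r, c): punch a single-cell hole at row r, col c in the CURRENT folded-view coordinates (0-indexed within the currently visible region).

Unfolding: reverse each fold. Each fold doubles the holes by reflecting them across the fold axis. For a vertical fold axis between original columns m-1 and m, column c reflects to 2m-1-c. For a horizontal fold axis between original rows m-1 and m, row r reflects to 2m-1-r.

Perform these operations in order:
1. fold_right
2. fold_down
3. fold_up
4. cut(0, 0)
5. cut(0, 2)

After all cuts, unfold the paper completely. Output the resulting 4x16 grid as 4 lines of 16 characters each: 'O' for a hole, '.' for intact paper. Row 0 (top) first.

Op 1 fold_right: fold axis v@8; visible region now rows[0,4) x cols[8,16) = 4x8
Op 2 fold_down: fold axis h@2; visible region now rows[2,4) x cols[8,16) = 2x8
Op 3 fold_up: fold axis h@3; visible region now rows[2,3) x cols[8,16) = 1x8
Op 4 cut(0, 0): punch at orig (2,8); cuts so far [(2, 8)]; region rows[2,3) x cols[8,16) = 1x8
Op 5 cut(0, 2): punch at orig (2,10); cuts so far [(2, 8), (2, 10)]; region rows[2,3) x cols[8,16) = 1x8
Unfold 1 (reflect across h@3): 4 holes -> [(2, 8), (2, 10), (3, 8), (3, 10)]
Unfold 2 (reflect across h@2): 8 holes -> [(0, 8), (0, 10), (1, 8), (1, 10), (2, 8), (2, 10), (3, 8), (3, 10)]
Unfold 3 (reflect across v@8): 16 holes -> [(0, 5), (0, 7), (0, 8), (0, 10), (1, 5), (1, 7), (1, 8), (1, 10), (2, 5), (2, 7), (2, 8), (2, 10), (3, 5), (3, 7), (3, 8), (3, 10)]

Answer: .....O.OO.O.....
.....O.OO.O.....
.....O.OO.O.....
.....O.OO.O.....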